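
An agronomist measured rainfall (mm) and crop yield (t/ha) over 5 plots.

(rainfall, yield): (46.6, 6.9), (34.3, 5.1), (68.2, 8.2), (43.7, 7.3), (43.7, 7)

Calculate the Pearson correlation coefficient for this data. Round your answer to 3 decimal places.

0.859

n = 5, Σx = 236.5, Σy = 34.5, Σx² = 11818.67, Σy² = 243.15, Σxy = 1680.62
nΣxy − ΣxΣy = 8403.1 − 8159.25 = 243.85
nΣx² − (Σx)² = 59093.35 − 55932.25 = 3161.1; nΣy² − (Σy)² = 1215.75 − 1190.25 = 25.5
r = 243.85 / √(3161.1 × 25.5) = 243.85 / 283.9156 ≈ 0.859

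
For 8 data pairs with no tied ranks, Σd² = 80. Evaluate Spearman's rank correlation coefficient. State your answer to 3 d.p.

ρ = 1 − 6Σd² / [n(n²−1)] = 1 − 6×80 / (8×63)
  = 1 − 480/504 = 1 − 0.9524 ≈ 0.048

0.048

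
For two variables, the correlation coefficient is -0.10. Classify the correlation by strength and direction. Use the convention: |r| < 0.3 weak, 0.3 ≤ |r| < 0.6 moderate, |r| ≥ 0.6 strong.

r = -0.10 < 0 so the relationship is negative.
|r| = 0.10, which falls in the weak range.

weak negative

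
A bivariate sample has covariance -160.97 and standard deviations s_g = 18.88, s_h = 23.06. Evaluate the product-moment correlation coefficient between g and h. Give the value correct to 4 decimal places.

r = Cov(g,h) / (s_g · s_h) = -160.97 / (18.88 × 23.06)
  = -160.97 / 435.3728 ≈ -0.3697

-0.3697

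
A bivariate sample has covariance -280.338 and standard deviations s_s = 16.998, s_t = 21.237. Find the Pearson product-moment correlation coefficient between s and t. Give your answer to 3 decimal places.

-0.777

r = Cov(s,t) / (s_s · s_t) = -280.338 / (16.998 × 21.237)
  = -280.338 / 360.9865 ≈ -0.777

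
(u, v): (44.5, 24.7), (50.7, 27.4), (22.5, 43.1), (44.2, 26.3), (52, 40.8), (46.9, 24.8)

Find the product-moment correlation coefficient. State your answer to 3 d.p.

-0.502

n = 6, Σu = 260.8, Σv = 187.1, Σu² = 11914.24, Σv² = 6189.83, Σuv = 7905.26
nΣuv − ΣuΣv = 47431.56 − 48795.68 = -1364.12
nΣu² − (Σu)² = 71485.44 − 68016.64 = 3468.8; nΣv² − (Σv)² = 37138.98 − 35006.41 = 2132.57
r = -1364.12 / √(3468.8 × 2132.57) = -1364.12 / 2719.8270 ≈ -0.502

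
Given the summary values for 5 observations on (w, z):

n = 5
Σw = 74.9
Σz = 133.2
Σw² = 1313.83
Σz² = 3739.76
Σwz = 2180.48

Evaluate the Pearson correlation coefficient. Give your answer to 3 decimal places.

0.966

r = (nΣwz − ΣwΣz) / √[(nΣw² − (Σw)²)(nΣz² − (Σz)²)]
Numerator: 5×2180.48 − 74.9×133.2 = 925.72
Denominator: √[(6569.15 − 5610.01)(18698.8 − 17742.24)] = √[959.14 × 956.56] = 957.8491
r = 925.72 / 957.8491 ≈ 0.966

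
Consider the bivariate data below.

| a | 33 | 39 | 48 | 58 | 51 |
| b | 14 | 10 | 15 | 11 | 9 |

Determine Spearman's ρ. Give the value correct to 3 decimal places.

Rank a: 1, 2, 3, 5, 4
Rank b: 4, 2, 5, 3, 1
d = rank(a) − rank(b): -3, 0, -2, 2, 3; Σd² = 26
ρ = 1 − 6Σd² / [n(n²−1)] = 1 − 6×26 / (5×24) = 1 − 156/120 ≈ -0.300

-0.300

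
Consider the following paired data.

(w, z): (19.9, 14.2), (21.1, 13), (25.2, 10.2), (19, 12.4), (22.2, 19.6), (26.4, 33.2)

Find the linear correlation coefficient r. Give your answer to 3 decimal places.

0.585

n = 6, Σw = 133.8, Σz = 102.6, Σw² = 3027.06, Σz² = 2114.84, Σwz = 2361.12
nΣwz − ΣwΣz = 14166.72 − 13727.88 = 438.84
nΣw² − (Σw)² = 18162.36 − 17902.44 = 259.92; nΣz² − (Σz)² = 12689.04 − 10526.76 = 2162.28
r = 438.84 / √(259.92 × 2162.28) = 438.84 / 749.6798 ≈ 0.585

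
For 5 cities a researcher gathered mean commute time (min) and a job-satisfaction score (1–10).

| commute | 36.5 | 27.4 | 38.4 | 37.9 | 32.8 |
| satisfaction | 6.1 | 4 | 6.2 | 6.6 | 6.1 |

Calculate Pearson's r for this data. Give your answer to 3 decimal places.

n = 5, Σx = 173, Σy = 29, Σx² = 6069.82, Σy² = 172.42, Σxy = 1020.55
nΣxy − ΣxΣy = 5102.75 − 5017 = 85.75
nΣx² − (Σx)² = 30349.1 − 29929 = 420.1; nΣy² − (Σy)² = 862.1 − 841 = 21.1
r = 85.75 / √(420.1 × 21.1) = 85.75 / 94.1494 ≈ 0.911

0.911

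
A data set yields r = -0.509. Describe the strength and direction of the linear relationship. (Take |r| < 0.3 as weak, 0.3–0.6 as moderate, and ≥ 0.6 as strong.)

r = -0.509 < 0 so the relationship is negative.
|r| = 0.509, which falls in the moderate range.

moderate negative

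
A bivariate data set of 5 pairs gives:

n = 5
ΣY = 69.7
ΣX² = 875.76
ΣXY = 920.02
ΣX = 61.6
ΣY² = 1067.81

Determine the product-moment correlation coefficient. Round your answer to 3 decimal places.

0.578

r = (nΣXY − ΣXΣY) / √[(nΣX² − (ΣX)²)(nΣY² − (ΣY)²)]
Numerator: 5×920.02 − 61.6×69.7 = 306.58
Denominator: √[(4378.8 − 3794.56)(5339.05 − 4858.09)] = √[584.24 × 480.96] = 530.0906
r = 306.58 / 530.0906 ≈ 0.578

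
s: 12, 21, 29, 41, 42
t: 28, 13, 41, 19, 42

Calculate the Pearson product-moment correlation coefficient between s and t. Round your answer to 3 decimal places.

n = 5, Σs = 145, Σt = 143, Σs² = 4871, Σt² = 4759, Σst = 4341
nΣst − ΣsΣt = 21705 − 20735 = 970
nΣs² − (Σs)² = 24355 − 21025 = 3330; nΣt² − (Σt)² = 23795 − 20449 = 3346
r = 970 / √(3330 × 3346) = 970 / 3337.9904 ≈ 0.291

0.291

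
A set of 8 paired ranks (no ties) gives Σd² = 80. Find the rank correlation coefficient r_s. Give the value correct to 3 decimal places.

ρ = 1 − 6Σd² / [n(n²−1)] = 1 − 6×80 / (8×63)
  = 1 − 480/504 = 1 − 0.9524 ≈ 0.048

0.048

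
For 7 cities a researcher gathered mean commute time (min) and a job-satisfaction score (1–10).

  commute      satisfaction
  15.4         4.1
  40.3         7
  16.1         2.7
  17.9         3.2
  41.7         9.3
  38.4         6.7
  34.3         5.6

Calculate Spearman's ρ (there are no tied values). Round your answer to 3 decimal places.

0.893

Rank commute: 1, 6, 2, 3, 7, 5, 4
Rank satisfaction: 3, 6, 1, 2, 7, 5, 4
d = rank(commute) − rank(satisfaction): -2, 0, 1, 1, 0, 0, 0; Σd² = 6
ρ = 1 − 6Σd² / [n(n²−1)] = 1 − 6×6 / (7×48) = 1 − 36/336 ≈ 0.893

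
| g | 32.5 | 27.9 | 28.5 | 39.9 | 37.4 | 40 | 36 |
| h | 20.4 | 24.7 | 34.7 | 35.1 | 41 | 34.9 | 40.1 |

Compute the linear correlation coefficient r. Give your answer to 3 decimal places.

n = 7, Σg = 242.2, Σh = 230.9, Σg² = 8533.68, Σh² = 7969.37, Σgh = 8114.57
nΣgh − ΣgΣh = 56801.99 − 55923.98 = 878.01
nΣg² − (Σg)² = 59735.76 − 58660.84 = 1074.92; nΣh² − (Σh)² = 55785.59 − 53314.81 = 2470.78
r = 878.01 / √(1074.92 × 2470.78) = 878.01 / 1629.6904 ≈ 0.539

0.539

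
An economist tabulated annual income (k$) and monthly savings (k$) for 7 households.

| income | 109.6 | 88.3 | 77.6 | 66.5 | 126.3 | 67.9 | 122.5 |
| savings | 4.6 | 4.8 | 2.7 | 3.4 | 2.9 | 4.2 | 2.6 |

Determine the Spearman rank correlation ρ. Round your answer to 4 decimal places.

-0.2500

Rank income: 5, 4, 3, 1, 7, 2, 6
Rank savings: 6, 7, 2, 4, 3, 5, 1
d = rank(income) − rank(savings): -1, -3, 1, -3, 4, -3, 5; Σd² = 70
ρ = 1 − 6Σd² / [n(n²−1)] = 1 − 6×70 / (7×48) = 1 − 420/336 ≈ -0.2500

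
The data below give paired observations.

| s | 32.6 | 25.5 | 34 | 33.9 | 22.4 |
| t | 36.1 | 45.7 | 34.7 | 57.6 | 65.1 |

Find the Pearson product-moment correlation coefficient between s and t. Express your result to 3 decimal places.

-0.582

n = 5, Σs = 148.4, Σt = 239.2, Σs² = 4519.98, Σt² = 12151.56, Σst = 6932.89
nΣst − ΣsΣt = 34664.45 − 35497.28 = -832.83
nΣs² − (Σs)² = 22599.9 − 22022.56 = 577.34; nΣt² − (Σt)² = 60757.8 − 57216.64 = 3541.16
r = -832.83 / √(577.34 × 3541.16) = -832.83 / 1429.8438 ≈ -0.582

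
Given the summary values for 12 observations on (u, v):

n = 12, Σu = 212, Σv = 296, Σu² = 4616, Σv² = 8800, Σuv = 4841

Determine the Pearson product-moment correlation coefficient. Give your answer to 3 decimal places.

-0.340

r = (nΣuv − ΣuΣv) / √[(nΣu² − (Σu)²)(nΣv² − (Σv)²)]
Numerator: 12×4841 − 212×296 = -4660
Denominator: √[(55392 − 44944)(105600 − 87616)] = √[10448 × 17984] = 13707.5465
r = -4660 / 13707.5465 ≈ -0.340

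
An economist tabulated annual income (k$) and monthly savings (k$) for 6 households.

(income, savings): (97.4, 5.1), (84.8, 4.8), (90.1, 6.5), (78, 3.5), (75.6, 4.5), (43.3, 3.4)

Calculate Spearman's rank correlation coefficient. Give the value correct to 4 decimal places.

0.8857

Rank income: 6, 4, 5, 3, 2, 1
Rank savings: 5, 4, 6, 2, 3, 1
d = rank(income) − rank(savings): 1, 0, -1, 1, -1, 0; Σd² = 4
ρ = 1 − 6Σd² / [n(n²−1)] = 1 − 6×4 / (6×35) = 1 − 24/210 ≈ 0.8857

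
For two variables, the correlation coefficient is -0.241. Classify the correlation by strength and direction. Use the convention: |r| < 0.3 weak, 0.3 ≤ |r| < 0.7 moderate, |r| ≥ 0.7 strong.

weak negative

r = -0.241 < 0 so the relationship is negative.
|r| = 0.241, which falls in the weak range.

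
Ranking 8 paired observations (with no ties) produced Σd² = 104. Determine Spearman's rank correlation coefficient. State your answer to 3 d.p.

ρ = 1 − 6Σd² / [n(n²−1)] = 1 − 6×104 / (8×63)
  = 1 − 624/504 = 1 − 1.2381 ≈ -0.238

-0.238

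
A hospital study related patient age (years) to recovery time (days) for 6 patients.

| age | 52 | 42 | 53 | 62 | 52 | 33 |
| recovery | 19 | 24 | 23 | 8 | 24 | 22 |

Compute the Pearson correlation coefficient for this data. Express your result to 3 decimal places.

n = 6, Σx = 294, Σy = 120, Σx² = 14914, Σy² = 2590, Σxy = 5685
nΣxy − ΣxΣy = 34110 − 35280 = -1170
nΣx² − (Σx)² = 89484 − 86436 = 3048; nΣy² − (Σy)² = 15540 − 14400 = 1140
r = -1170 / √(3048 × 1140) = -1170 / 1864.0601 ≈ -0.628

-0.628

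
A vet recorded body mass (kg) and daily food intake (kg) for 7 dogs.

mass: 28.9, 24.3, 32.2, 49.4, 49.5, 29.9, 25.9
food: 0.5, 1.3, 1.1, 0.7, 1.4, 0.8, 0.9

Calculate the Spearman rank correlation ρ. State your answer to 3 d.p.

Rank mass: 3, 1, 5, 6, 7, 4, 2
Rank food: 1, 6, 5, 2, 7, 3, 4
d = rank(mass) − rank(food): 2, -5, 0, 4, 0, 1, -2; Σd² = 50
ρ = 1 − 6Σd² / [n(n²−1)] = 1 − 6×50 / (7×48) = 1 − 300/336 ≈ 0.107

0.107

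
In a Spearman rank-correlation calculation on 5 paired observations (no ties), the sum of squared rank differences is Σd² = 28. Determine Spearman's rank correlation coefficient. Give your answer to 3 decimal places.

ρ = 1 − 6Σd² / [n(n²−1)] = 1 − 6×28 / (5×24)
  = 1 − 168/120 = 1 − 1.4000 ≈ -0.400

-0.400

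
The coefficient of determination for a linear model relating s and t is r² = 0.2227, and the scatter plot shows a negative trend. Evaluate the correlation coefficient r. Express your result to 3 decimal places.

|r| = √0.2227 = 0.472
The association is negative, so r = −0.472.

-0.472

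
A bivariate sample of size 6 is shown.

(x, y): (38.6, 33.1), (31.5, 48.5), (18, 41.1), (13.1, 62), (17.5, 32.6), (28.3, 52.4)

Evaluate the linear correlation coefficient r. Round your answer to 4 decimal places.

-0.3467

n = 6, Σx = 147, Σy = 269.7, Σx² = 4084.96, Σy² = 12789.59, Σxy = 6410.83
nΣxy − ΣxΣy = 38464.98 − 39645.9 = -1180.92
nΣx² − (Σx)² = 24509.76 − 21609 = 2900.76; nΣy² − (Σy)² = 76737.54 − 72738.09 = 3999.45
r = -1180.92 / √(2900.76 × 3999.45) = -1180.92 / 3406.0893 ≈ -0.3467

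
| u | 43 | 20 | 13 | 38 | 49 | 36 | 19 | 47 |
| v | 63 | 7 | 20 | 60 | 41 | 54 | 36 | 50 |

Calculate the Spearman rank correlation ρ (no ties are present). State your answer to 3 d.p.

0.548

Rank u: 6, 3, 1, 5, 8, 4, 2, 7
Rank v: 8, 1, 2, 7, 4, 6, 3, 5
d = rank(u) − rank(v): -2, 2, -1, -2, 4, -2, -1, 2; Σd² = 38
ρ = 1 − 6Σd² / [n(n²−1)] = 1 − 6×38 / (8×63) = 1 − 228/504 ≈ 0.548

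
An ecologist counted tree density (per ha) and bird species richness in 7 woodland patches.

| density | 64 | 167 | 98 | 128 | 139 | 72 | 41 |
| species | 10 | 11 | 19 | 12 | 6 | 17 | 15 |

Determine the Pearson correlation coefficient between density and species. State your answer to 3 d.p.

n = 7, Σx = 709, Σy = 90, Σx² = 84159, Σy² = 1276, Σxy = 8548
nΣxy − ΣxΣy = 59836 − 63810 = -3974
nΣx² − (Σx)² = 589113 − 502681 = 86432; nΣy² − (Σy)² = 8932 − 8100 = 832
r = -3974 / √(86432 × 832) = -3974 / 8480.0604 ≈ -0.469

-0.469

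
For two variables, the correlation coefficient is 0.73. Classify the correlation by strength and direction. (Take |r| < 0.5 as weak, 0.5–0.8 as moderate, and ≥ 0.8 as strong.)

moderate positive

r = 0.73 > 0 so the relationship is positive.
|r| = 0.73, which falls in the moderate range.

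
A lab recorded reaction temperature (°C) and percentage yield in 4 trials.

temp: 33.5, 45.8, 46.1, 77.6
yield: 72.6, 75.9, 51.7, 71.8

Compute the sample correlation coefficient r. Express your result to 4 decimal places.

0.0954

n = 4, Σx = 203, Σy = 272, Σx² = 11366.86, Σy² = 18859.7, Σxy = 13863.37
nΣxy − ΣxΣy = 55453.48 − 55216 = 237.48
nΣx² − (Σx)² = 45467.44 − 41209 = 4258.44; nΣy² − (Σy)² = 75438.8 − 73984 = 1454.8
r = 237.48 / √(4258.44 × 1454.8) = 237.48 / 2489.0116 ≈ 0.0954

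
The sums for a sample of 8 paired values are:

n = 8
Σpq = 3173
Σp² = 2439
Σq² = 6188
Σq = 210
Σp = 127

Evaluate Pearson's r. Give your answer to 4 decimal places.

r = (nΣpq − ΣpΣq) / √[(nΣp² − (Σp)²)(nΣq² − (Σq)²)]
Numerator: 8×3173 − 127×210 = -1286
Denominator: √[(19512 − 16129)(49504 − 44100)] = √[3383 × 5404] = 4275.7142
r = -1286 / 4275.7142 ≈ -0.3008

-0.3008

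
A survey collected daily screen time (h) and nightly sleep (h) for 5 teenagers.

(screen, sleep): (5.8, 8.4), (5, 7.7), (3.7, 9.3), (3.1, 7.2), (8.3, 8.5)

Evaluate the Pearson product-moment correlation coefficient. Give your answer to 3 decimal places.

0.244

n = 5, Σx = 25.9, Σy = 41.1, Σx² = 150.83, Σy² = 340.43, Σxy = 214.5
nΣxy − ΣxΣy = 1072.5 − 1064.49 = 8.01
nΣx² − (Σx)² = 754.15 − 670.81 = 83.34; nΣy² − (Σy)² = 1702.15 − 1689.21 = 12.94
r = 8.01 / √(83.34 × 12.94) = 8.01 / 32.8393 ≈ 0.244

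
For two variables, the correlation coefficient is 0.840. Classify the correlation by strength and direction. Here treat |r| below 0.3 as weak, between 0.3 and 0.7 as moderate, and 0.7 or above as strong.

r = 0.840 > 0 so the relationship is positive.
|r| = 0.840, which falls in the strong range.

strong positive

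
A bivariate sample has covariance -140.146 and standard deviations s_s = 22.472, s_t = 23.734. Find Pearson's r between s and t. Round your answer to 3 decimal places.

-0.263

r = Cov(s,t) / (s_s · s_t) = -140.146 / (22.472 × 23.734)
  = -140.146 / 533.3504 ≈ -0.263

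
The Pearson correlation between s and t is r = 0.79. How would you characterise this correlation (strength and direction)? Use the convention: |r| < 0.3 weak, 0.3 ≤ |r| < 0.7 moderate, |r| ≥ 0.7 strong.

r = 0.79 > 0 so the relationship is positive.
|r| = 0.79, which falls in the strong range.

strong positive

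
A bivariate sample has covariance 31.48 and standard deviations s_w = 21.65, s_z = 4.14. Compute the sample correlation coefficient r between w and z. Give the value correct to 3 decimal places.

0.351

r = Cov(w,z) / (s_w · s_z) = 31.48 / (21.65 × 4.14)
  = 31.48 / 89.6310 ≈ 0.351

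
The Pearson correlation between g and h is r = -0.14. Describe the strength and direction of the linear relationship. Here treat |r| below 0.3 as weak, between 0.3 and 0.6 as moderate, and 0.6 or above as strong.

weak negative

r = -0.14 < 0 so the relationship is negative.
|r| = 0.14, which falls in the weak range.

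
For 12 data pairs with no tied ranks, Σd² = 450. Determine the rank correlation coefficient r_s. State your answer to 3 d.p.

-0.573

ρ = 1 − 6Σd² / [n(n²−1)] = 1 − 6×450 / (12×143)
  = 1 − 2700/1716 = 1 − 1.5734 ≈ -0.573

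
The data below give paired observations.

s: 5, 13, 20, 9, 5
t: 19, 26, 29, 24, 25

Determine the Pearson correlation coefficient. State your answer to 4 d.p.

0.8128

n = 5, Σs = 52, Σt = 123, Σs² = 700, Σt² = 3079, Σst = 1354
nΣst − ΣsΣt = 6770 − 6396 = 374
nΣs² − (Σs)² = 3500 − 2704 = 796; nΣt² − (Σt)² = 15395 − 15129 = 266
r = 374 / √(796 × 266) = 374 / 460.1478 ≈ 0.8128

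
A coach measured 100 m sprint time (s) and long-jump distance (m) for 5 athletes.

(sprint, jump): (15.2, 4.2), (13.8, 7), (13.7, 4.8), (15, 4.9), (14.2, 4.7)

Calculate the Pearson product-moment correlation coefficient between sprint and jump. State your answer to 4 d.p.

-0.5662

n = 5, Σx = 71.9, Σy = 25.6, Σx² = 1035.81, Σy² = 135.78, Σxy = 366.44
nΣxy − ΣxΣy = 1832.2 − 1840.64 = -8.44
nΣx² − (Σx)² = 5179.05 − 5169.61 = 9.44; nΣy² − (Σy)² = 678.9 − 655.36 = 23.54
r = -8.44 / √(9.44 × 23.54) = -8.44 / 14.9070 ≈ -0.5662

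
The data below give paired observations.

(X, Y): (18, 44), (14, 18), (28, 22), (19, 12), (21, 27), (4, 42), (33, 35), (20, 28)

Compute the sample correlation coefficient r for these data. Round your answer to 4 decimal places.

-0.1985

n = 8, ΣX = 157, ΣY = 228, ΣX² = 3611, ΣY² = 7390, ΣXY = 4338
nΣXY − ΣXΣY = 34704 − 35796 = -1092
nΣX² − (ΣX)² = 28888 − 24649 = 4239; nΣY² − (ΣY)² = 59120 − 51984 = 7136
r = -1092 / √(4239 × 7136) = -1092 / 5499.9549 ≈ -0.1985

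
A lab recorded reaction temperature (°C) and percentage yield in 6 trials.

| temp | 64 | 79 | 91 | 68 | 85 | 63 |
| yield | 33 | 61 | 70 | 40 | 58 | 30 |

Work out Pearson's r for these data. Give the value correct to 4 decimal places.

n = 6, Σx = 450, Σy = 292, Σx² = 34436, Σy² = 15574, Σxy = 22841
nΣxy − ΣxΣy = 137046 − 131400 = 5646
nΣx² − (Σx)² = 206616 − 202500 = 4116; nΣy² − (Σy)² = 93444 − 85264 = 8180
r = 5646 / √(4116 × 8180) = 5646 / 5802.4891 ≈ 0.9730

0.9730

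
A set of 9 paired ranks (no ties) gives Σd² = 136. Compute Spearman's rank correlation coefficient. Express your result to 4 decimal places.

ρ = 1 − 6Σd² / [n(n²−1)] = 1 − 6×136 / (9×80)
  = 1 − 816/720 = 1 − 1.13333 ≈ -0.1333

-0.1333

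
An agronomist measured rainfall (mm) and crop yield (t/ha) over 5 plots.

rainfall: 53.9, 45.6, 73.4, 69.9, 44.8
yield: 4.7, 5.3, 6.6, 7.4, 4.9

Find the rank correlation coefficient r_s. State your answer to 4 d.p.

0.6000

Rank rainfall: 3, 2, 5, 4, 1
Rank yield: 1, 3, 4, 5, 2
d = rank(rainfall) − rank(yield): 2, -1, 1, -1, -1; Σd² = 8
ρ = 1 − 6Σd² / [n(n²−1)] = 1 − 6×8 / (5×24) = 1 − 48/120 ≈ 0.6000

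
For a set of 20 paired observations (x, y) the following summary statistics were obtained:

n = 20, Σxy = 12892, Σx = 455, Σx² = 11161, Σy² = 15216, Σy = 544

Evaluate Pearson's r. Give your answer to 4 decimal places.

r = (nΣxy − ΣxΣy) / √[(nΣx² − (Σx)²)(nΣy² − (Σy)²)]
Numerator: 20×12892 − 455×544 = 10320
Denominator: √[(223220 − 207025)(304320 − 295936)] = √[16195 × 8384] = 11652.4195
r = 10320 / 11652.4195 ≈ 0.8857

0.8857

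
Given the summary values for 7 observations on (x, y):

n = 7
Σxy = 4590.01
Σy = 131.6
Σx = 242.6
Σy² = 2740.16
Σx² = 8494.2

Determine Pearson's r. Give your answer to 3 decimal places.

0.192

r = (nΣxy − ΣxΣy) / √[(nΣx² − (Σx)²)(nΣy² − (Σy)²)]
Numerator: 7×4590.01 − 242.6×131.6 = 203.91
Denominator: √[(59459.4 − 58854.76)(19181.12 − 17318.56)] = √[604.64 × 1862.56] = 1061.2155
r = 203.91 / 1061.2155 ≈ 0.192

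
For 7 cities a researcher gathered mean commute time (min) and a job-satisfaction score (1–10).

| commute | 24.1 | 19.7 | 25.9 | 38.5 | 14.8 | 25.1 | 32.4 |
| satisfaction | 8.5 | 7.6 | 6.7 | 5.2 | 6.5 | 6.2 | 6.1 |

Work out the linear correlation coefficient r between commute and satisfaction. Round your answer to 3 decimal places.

-0.575

n = 7, Σx = 180.5, Σy = 46.8, Σx² = 5020.77, Σy² = 319.84, Σxy = 1177.76
nΣxy − ΣxΣy = 8244.32 − 8447.4 = -203.08
nΣx² − (Σx)² = 35145.39 − 32580.25 = 2565.14; nΣy² − (Σy)² = 2238.88 − 2190.24 = 48.64
r = -203.08 / √(2565.14 × 48.64) = -203.08 / 353.2257 ≈ -0.575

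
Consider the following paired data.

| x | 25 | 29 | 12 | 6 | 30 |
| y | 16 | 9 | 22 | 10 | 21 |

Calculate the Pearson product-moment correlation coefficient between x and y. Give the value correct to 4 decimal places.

0.0916

n = 5, Σx = 102, Σy = 78, Σx² = 2546, Σy² = 1362, Σxy = 1615
nΣxy − ΣxΣy = 8075 − 7956 = 119
nΣx² − (Σx)² = 12730 − 10404 = 2326; nΣy² − (Σy)² = 6810 − 6084 = 726
r = 119 / √(2326 × 726) = 119 / 1299.4907 ≈ 0.0916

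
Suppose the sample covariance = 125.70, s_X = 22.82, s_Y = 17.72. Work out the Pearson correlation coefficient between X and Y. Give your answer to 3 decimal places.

0.311

r = Cov(X,Y) / (s_X · s_Y) = 125.70 / (22.82 × 17.72)
  = 125.70 / 404.3704 ≈ 0.311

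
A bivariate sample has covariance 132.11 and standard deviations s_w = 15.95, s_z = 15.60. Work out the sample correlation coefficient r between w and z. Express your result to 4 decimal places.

0.5309

r = Cov(w,z) / (s_w · s_z) = 132.11 / (15.95 × 15.60)
  = 132.11 / 248.8200 ≈ 0.5309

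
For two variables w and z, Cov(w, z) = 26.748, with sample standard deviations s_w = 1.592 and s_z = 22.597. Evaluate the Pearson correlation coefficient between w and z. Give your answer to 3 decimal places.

0.744

r = Cov(w,z) / (s_w · s_z) = 26.748 / (1.592 × 22.597)
  = 26.748 / 35.9744 ≈ 0.744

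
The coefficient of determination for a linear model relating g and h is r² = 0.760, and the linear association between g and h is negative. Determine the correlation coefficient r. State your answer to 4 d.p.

|r| = √0.760 = 0.8718
The association is negative, so r = −0.8718.

-0.8718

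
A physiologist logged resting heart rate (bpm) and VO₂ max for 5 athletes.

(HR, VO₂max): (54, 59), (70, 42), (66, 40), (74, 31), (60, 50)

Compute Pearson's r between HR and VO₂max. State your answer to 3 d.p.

n = 5, Σx = 324, Σy = 222, Σx² = 21248, Σy² = 10306, Σxy = 14060
nΣxy − ΣxΣy = 70300 − 71928 = -1628
nΣx² − (Σx)² = 106240 − 104976 = 1264; nΣy² − (Σy)² = 51530 − 49284 = 2246
r = -1628 / √(1264 × 2246) = -1628 / 1684.9166 ≈ -0.966

-0.966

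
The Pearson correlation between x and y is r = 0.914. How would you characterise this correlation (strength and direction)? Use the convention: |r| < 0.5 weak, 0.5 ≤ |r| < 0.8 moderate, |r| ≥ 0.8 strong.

r = 0.914 > 0 so the relationship is positive.
|r| = 0.914, which falls in the strong range.

strong positive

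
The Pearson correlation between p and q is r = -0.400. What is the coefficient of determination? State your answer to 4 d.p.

0.1600

r² = (-0.400)² = 0.1600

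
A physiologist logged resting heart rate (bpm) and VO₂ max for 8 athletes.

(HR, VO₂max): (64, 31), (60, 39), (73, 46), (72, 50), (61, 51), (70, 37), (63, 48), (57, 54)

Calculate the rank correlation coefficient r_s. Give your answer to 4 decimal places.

Rank HR: 5, 2, 8, 7, 3, 6, 4, 1
Rank VO₂max: 1, 3, 4, 6, 7, 2, 5, 8
d = rank(HR) − rank(VO₂max): 4, -1, 4, 1, -4, 4, -1, -7; Σd² = 116
ρ = 1 − 6Σd² / [n(n²−1)] = 1 − 6×116 / (8×63) = 1 − 696/504 ≈ -0.3810

-0.3810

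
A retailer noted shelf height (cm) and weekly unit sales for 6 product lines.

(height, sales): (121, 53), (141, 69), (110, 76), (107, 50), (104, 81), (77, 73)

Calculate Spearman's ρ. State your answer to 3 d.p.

Rank height: 5, 6, 4, 3, 2, 1
Rank sales: 2, 3, 5, 1, 6, 4
d = rank(height) − rank(sales): 3, 3, -1, 2, -4, -3; Σd² = 48
ρ = 1 − 6Σd² / [n(n²−1)] = 1 − 6×48 / (6×35) = 1 − 288/210 ≈ -0.371

-0.371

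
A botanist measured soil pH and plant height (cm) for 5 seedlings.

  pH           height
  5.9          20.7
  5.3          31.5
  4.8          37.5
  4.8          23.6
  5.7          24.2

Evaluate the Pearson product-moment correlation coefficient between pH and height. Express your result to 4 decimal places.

n = 5, Σx = 26.5, Σy = 137.5, Σx² = 141.47, Σy² = 3969.59, Σxy = 720.3
nΣxy − ΣxΣy = 3601.5 − 3643.75 = -42.25
nΣx² − (Σx)² = 707.35 − 702.25 = 5.1; nΣy² − (Σy)² = 19847.95 − 18906.25 = 941.7
r = -42.25 / √(5.1 × 941.7) = -42.25 / 69.3013 ≈ -0.6097

-0.6097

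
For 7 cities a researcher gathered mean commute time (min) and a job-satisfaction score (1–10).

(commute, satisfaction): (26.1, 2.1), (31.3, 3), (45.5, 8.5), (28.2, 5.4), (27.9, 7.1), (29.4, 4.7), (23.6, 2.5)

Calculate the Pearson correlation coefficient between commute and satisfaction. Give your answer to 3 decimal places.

0.719

n = 7, Σx = 212, Σy = 33.3, Σx² = 6726.12, Σy² = 193.57, Σxy = 1083.01
nΣxy − ΣxΣy = 7581.07 − 7059.6 = 521.47
nΣx² − (Σx)² = 47082.84 − 44944 = 2138.84; nΣy² − (Σy)² = 1354.99 − 1108.89 = 246.1
r = 521.47 / √(2138.84 × 246.1) = 521.47 / 725.5126 ≈ 0.719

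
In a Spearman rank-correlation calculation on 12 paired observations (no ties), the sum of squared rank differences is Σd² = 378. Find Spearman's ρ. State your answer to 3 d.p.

-0.322

ρ = 1 − 6Σd² / [n(n²−1)] = 1 − 6×378 / (12×143)
  = 1 − 2268/1716 = 1 − 1.3217 ≈ -0.322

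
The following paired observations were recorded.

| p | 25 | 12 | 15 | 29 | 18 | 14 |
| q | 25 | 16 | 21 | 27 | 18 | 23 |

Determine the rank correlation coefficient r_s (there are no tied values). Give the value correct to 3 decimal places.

Rank p: 5, 1, 3, 6, 4, 2
Rank q: 5, 1, 3, 6, 2, 4
d = rank(p) − rank(q): 0, 0, 0, 0, 2, -2; Σd² = 8
ρ = 1 − 6Σd² / [n(n²−1)] = 1 − 6×8 / (6×35) = 1 − 48/210 ≈ 0.771

0.771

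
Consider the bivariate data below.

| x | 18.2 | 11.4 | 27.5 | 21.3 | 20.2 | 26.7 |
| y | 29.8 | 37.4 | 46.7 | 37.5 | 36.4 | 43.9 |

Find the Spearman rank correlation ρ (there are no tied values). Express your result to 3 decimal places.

Rank x: 2, 1, 6, 4, 3, 5
Rank y: 1, 3, 6, 4, 2, 5
d = rank(x) − rank(y): 1, -2, 0, 0, 1, 0; Σd² = 6
ρ = 1 − 6Σd² / [n(n²−1)] = 1 − 6×6 / (6×35) = 1 − 36/210 ≈ 0.829

0.829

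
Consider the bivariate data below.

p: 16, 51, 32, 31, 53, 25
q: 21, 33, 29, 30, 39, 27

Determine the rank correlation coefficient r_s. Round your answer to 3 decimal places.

0.943

Rank p: 1, 5, 4, 3, 6, 2
Rank q: 1, 5, 3, 4, 6, 2
d = rank(p) − rank(q): 0, 0, 1, -1, 0, 0; Σd² = 2
ρ = 1 − 6Σd² / [n(n²−1)] = 1 − 6×2 / (6×35) = 1 − 12/210 ≈ 0.943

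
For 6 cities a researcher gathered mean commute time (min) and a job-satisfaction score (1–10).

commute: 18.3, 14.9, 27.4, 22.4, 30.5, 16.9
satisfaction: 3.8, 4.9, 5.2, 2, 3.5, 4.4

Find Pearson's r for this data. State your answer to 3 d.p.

n = 6, Σx = 130.4, Σy = 23.8, Σx² = 3025.28, Σy² = 101.1, Σxy = 510.94
nΣxy − ΣxΣy = 3065.64 − 3103.52 = -37.88
nΣx² − (Σx)² = 18151.68 − 17004.16 = 1147.52; nΣy² − (Σy)² = 606.6 − 566.44 = 40.16
r = -37.88 / √(1147.52 × 40.16) = -37.88 / 214.6728 ≈ -0.176

-0.176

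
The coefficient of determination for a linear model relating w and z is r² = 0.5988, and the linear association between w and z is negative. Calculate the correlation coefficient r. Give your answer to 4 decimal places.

|r| = √0.5988 = 0.7738
The association is negative, so r = −0.7738.

-0.7738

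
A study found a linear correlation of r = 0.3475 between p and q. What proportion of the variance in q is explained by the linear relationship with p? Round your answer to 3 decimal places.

r² = (0.3475)² = 0.121

0.121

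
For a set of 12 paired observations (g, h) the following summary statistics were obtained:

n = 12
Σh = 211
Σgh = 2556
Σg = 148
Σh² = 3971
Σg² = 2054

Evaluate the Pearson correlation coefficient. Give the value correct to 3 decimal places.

-0.190

r = (nΣgh − ΣgΣh) / √[(nΣg² − (Σg)²)(nΣh² − (Σh)²)]
Numerator: 12×2556 − 148×211 = -556
Denominator: √[(24648 − 21904)(47652 − 44521)] = √[2744 × 3131] = 2931.1199
r = -556 / 2931.1199 ≈ -0.190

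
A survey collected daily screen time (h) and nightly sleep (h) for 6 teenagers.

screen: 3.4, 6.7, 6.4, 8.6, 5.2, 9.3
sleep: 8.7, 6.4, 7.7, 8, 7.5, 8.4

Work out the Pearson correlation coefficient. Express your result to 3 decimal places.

n = 6, Σx = 39.6, Σy = 46.7, Σx² = 284.9, Σy² = 366.75, Σxy = 307.66
nΣxy − ΣxΣy = 1845.96 − 1849.32 = -3.36
nΣx² − (Σx)² = 1709.4 − 1568.16 = 141.24; nΣy² − (Σy)² = 2200.5 − 2180.89 = 19.61
r = -3.36 / √(141.24 × 19.61) = -3.36 / 52.6281 ≈ -0.064

-0.064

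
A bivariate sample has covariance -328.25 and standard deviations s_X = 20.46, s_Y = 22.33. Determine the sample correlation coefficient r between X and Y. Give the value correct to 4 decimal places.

r = Cov(X,Y) / (s_X · s_Y) = -328.25 / (20.46 × 22.33)
  = -328.25 / 456.8718 ≈ -0.7185

-0.7185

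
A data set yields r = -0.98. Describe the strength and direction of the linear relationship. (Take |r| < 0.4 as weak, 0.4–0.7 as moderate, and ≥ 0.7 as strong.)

strong negative

r = -0.98 < 0 so the relationship is negative.
|r| = 0.98, which falls in the strong range.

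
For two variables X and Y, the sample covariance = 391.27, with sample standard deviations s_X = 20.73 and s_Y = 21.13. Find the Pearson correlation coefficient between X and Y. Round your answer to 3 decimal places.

0.893

r = Cov(X,Y) / (s_X · s_Y) = 391.27 / (20.73 × 21.13)
  = 391.27 / 438.0249 ≈ 0.893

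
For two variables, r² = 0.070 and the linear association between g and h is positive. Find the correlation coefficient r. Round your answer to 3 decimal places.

0.265

|r| = √0.070 = 0.265
The association is positive, so r = 0.265.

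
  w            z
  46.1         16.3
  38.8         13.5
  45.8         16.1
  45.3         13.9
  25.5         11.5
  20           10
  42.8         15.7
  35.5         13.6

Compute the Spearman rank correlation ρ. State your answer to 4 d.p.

0.9524

Rank w: 8, 4, 7, 6, 2, 1, 5, 3
Rank z: 8, 3, 7, 5, 2, 1, 6, 4
d = rank(w) − rank(z): 0, 1, 0, 1, 0, 0, -1, -1; Σd² = 4
ρ = 1 − 6Σd² / [n(n²−1)] = 1 − 6×4 / (8×63) = 1 − 24/504 ≈ 0.9524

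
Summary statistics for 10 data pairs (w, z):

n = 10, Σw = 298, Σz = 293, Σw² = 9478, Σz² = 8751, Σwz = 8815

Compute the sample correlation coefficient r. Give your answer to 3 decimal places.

r = (nΣwz − ΣwΣz) / √[(nΣw² − (Σw)²)(nΣz² − (Σz)²)]
Numerator: 10×8815 − 298×293 = 836
Denominator: √[(94780 − 88804)(87510 − 85849)] = √[5976 × 1661] = 3150.5771
r = 836 / 3150.5771 ≈ 0.265

0.265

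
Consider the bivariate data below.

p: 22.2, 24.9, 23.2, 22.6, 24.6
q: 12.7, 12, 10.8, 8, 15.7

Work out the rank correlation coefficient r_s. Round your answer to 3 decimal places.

Rank p: 1, 5, 3, 2, 4
Rank q: 4, 3, 2, 1, 5
d = rank(p) − rank(q): -3, 2, 1, 1, -1; Σd² = 16
ρ = 1 − 6Σd² / [n(n²−1)] = 1 − 6×16 / (5×24) = 1 − 96/120 ≈ 0.200

0.200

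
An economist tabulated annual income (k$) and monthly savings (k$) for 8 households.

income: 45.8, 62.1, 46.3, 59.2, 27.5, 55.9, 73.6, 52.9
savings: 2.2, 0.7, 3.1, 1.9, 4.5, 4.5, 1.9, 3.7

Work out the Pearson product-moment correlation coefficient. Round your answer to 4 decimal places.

n = 8, Σx = 423.3, Σy = 22.5, Σx² = 23698.81, Σy² = 76.35, Σxy = 1111.11
nΣxy − ΣxΣy = 8888.88 − 9524.25 = -635.37
nΣx² − (Σx)² = 189590.48 − 179182.89 = 10407.59; nΣy² − (Σy)² = 610.8 − 506.25 = 104.55
r = -635.37 / √(10407.59 × 104.55) = -635.37 / 1043.1268 ≈ -0.6091

-0.6091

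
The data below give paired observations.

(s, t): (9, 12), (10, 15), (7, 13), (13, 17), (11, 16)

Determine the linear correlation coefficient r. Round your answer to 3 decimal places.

n = 5, Σs = 50, Σt = 73, Σs² = 520, Σt² = 1083, Σst = 746
nΣst − ΣsΣt = 3730 − 3650 = 80
nΣs² − (Σs)² = 2600 − 2500 = 100; nΣt² − (Σt)² = 5415 − 5329 = 86
r = 80 / √(100 × 86) = 80 / 92.7362 ≈ 0.863

0.863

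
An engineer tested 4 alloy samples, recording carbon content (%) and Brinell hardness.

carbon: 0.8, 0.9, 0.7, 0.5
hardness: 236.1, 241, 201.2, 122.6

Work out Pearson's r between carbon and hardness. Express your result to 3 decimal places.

0.973

n = 4, Σx = 2.9, Σy = 800.9, Σx² = 2.19, Σy² = 169336.41, Σxy = 607.92
nΣxy − ΣxΣy = 2431.68 − 2322.61 = 109.07
nΣx² − (Σx)² = 8.76 − 8.41 = 0.35; nΣy² − (Σy)² = 677345.64 − 641440.81 = 35904.83
r = 109.07 / √(0.35 × 35904.83) = 109.07 / 112.1013 ≈ 0.973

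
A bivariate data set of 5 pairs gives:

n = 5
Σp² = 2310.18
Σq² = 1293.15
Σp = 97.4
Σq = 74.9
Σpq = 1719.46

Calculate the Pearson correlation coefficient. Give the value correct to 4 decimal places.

0.9797

r = (nΣpq − ΣpΣq) / √[(nΣp² − (Σp)²)(nΣq² − (Σq)²)]
Numerator: 5×1719.46 − 97.4×74.9 = 1302.04
Denominator: √[(11550.9 − 9486.76)(6465.75 − 5610.01)] = √[2064.14 × 855.74] = 1329.0475
r = 1302.04 / 1329.0475 ≈ 0.9797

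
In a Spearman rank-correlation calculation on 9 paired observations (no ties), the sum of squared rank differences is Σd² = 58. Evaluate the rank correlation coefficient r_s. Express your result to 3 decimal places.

0.517

ρ = 1 − 6Σd² / [n(n²−1)] = 1 − 6×58 / (9×80)
  = 1 − 348/720 = 1 − 0.4833 ≈ 0.517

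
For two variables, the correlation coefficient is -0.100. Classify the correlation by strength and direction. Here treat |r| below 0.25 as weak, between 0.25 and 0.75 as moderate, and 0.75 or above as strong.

weak negative

r = -0.100 < 0 so the relationship is negative.
|r| = 0.100, which falls in the weak range.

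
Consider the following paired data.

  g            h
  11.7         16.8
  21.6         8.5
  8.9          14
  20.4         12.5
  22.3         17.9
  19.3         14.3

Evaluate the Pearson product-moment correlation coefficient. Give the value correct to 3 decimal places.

-0.254

n = 6, Σg = 104.2, Σh = 84, Σg² = 1968.6, Σh² = 1231.64, Σgh = 1434.92
nΣgh − ΣgΣh = 8609.52 − 8752.8 = -143.28
nΣg² − (Σg)² = 11811.6 − 10857.64 = 953.96; nΣh² − (Σh)² = 7389.84 − 7056 = 333.84
r = -143.28 / √(953.96 × 333.84) = -143.28 / 564.3315 ≈ -0.254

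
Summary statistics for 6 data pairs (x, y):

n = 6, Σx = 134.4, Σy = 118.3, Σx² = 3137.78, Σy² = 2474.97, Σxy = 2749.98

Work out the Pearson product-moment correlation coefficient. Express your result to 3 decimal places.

r = (nΣxy − ΣxΣy) / √[(nΣx² − (Σx)²)(nΣy² − (Σy)²)]
Numerator: 6×2749.98 − 134.4×118.3 = 600.36
Denominator: √[(18826.68 − 18063.36)(14849.82 − 13994.89)] = √[763.32 × 854.93] = 807.8274
r = 600.36 / 807.8274 ≈ 0.743

0.743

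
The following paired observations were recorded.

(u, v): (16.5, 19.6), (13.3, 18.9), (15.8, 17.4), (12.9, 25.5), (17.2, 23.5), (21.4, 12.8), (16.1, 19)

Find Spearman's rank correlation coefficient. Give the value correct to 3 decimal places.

Rank u: 5, 2, 3, 1, 6, 7, 4
Rank v: 5, 3, 2, 7, 6, 1, 4
d = rank(u) − rank(v): 0, -1, 1, -6, 0, 6, 0; Σd² = 74
ρ = 1 − 6Σd² / [n(n²−1)] = 1 − 6×74 / (7×48) = 1 − 444/336 ≈ -0.321

-0.321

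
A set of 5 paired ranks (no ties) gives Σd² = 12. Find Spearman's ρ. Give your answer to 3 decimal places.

ρ = 1 − 6Σd² / [n(n²−1)] = 1 − 6×12 / (5×24)
  = 1 − 72/120 = 1 − 0.6000 ≈ 0.400

0.400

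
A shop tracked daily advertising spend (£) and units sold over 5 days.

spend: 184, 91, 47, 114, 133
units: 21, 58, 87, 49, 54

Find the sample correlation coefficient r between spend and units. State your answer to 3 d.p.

n = 5, Σx = 569, Σy = 269, Σx² = 75031, Σy² = 16691, Σxy = 25999
nΣxy − ΣxΣy = 129995 − 153061 = -23066
nΣx² − (Σx)² = 375155 − 323761 = 51394; nΣy² − (Σy)² = 83455 − 72361 = 11094
r = -23066 / √(51394 × 11094) = -23066 / 23878.1288 ≈ -0.966

-0.966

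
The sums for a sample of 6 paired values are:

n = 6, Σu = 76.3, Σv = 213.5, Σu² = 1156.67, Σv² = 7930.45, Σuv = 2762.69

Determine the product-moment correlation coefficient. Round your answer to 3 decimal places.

0.191

r = (nΣuv − ΣuΣv) / √[(nΣu² − (Σu)²)(nΣv² − (Σv)²)]
Numerator: 6×2762.69 − 76.3×213.5 = 286.09
Denominator: √[(6940.02 − 5821.69)(47582.7 − 45582.25)] = √[1118.33 × 2000.45] = 1495.7150
r = 286.09 / 1495.7150 ≈ 0.191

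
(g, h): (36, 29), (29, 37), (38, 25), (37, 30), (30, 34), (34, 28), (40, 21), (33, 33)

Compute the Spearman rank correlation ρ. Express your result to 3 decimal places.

-0.905

Rank g: 5, 1, 7, 6, 2, 4, 8, 3
Rank h: 4, 8, 2, 5, 7, 3, 1, 6
d = rank(g) − rank(h): 1, -7, 5, 1, -5, 1, 7, -3; Σd² = 160
ρ = 1 − 6Σd² / [n(n²−1)] = 1 − 6×160 / (8×63) = 1 − 960/504 ≈ -0.905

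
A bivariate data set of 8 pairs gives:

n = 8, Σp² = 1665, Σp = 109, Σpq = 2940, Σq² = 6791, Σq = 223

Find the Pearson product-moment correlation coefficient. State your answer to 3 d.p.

r = (nΣpq − ΣpΣq) / √[(nΣp² − (Σp)²)(nΣq² − (Σq)²)]
Numerator: 8×2940 − 109×223 = -787
Denominator: √[(13320 − 11881)(54328 − 49729)] = √[1439 × 4599] = 2572.5398
r = -787 / 2572.5398 ≈ -0.306

-0.306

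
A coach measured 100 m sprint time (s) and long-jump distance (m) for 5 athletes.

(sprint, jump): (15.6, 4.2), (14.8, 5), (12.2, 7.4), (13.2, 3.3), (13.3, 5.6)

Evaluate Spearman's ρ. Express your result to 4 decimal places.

Rank sprint: 5, 4, 1, 2, 3
Rank jump: 2, 3, 5, 1, 4
d = rank(sprint) − rank(jump): 3, 1, -4, 1, -1; Σd² = 28
ρ = 1 − 6Σd² / [n(n²−1)] = 1 − 6×28 / (5×24) = 1 − 168/120 ≈ -0.4000

-0.4000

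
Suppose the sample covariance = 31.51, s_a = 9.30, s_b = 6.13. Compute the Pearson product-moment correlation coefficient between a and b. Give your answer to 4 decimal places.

0.5527

r = Cov(a,b) / (s_a · s_b) = 31.51 / (9.30 × 6.13)
  = 31.51 / 57.0090 ≈ 0.5527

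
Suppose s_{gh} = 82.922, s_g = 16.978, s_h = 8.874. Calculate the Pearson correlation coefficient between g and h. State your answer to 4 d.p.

0.5504

r = Cov(g,h) / (s_g · s_h) = 82.922 / (16.978 × 8.874)
  = 82.922 / 150.6628 ≈ 0.5504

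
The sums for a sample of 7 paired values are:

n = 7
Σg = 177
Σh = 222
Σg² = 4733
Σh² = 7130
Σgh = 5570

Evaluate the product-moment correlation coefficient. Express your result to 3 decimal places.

r = (nΣgh − ΣgΣh) / √[(nΣg² − (Σg)²)(nΣh² − (Σh)²)]
Numerator: 7×5570 − 177×222 = -304
Denominator: √[(33131 − 31329)(49910 − 49284)] = √[1802 × 626] = 1062.0979
r = -304 / 1062.0979 ≈ -0.286

-0.286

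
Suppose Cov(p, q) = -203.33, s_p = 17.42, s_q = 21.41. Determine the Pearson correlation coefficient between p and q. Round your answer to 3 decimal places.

-0.545

r = Cov(p,q) / (s_p · s_q) = -203.33 / (17.42 × 21.41)
  = -203.33 / 372.9622 ≈ -0.545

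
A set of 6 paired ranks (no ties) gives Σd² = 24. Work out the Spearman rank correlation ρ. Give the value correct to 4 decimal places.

ρ = 1 − 6Σd² / [n(n²−1)] = 1 − 6×24 / (6×35)
  = 1 − 144/210 = 1 − 0.68571 ≈ 0.3143

0.3143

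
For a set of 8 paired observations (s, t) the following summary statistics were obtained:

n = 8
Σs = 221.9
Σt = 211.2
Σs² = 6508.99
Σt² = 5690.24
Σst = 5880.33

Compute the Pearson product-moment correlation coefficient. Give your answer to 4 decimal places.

0.1101

r = (nΣst − ΣsΣt) / √[(nΣs² − (Σs)²)(nΣt² − (Σt)²)]
Numerator: 8×5880.33 − 221.9×211.2 = 177.36
Denominator: √[(52071.92 − 49239.61)(45521.92 − 44605.44)] = √[2832.31 × 916.48] = 1611.1348
r = 177.36 / 1611.1348 ≈ 0.1101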